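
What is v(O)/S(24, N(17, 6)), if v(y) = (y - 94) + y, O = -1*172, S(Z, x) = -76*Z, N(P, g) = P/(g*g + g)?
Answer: 73/304 ≈ 0.24013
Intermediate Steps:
N(P, g) = P/(g + g**2) (N(P, g) = P/(g**2 + g) = P/(g + g**2))
O = -172
v(y) = -94 + 2*y (v(y) = (-94 + y) + y = -94 + 2*y)
v(O)/S(24, N(17, 6)) = (-94 + 2*(-172))/((-76*24)) = (-94 - 344)/(-1824) = -438*(-1/1824) = 73/304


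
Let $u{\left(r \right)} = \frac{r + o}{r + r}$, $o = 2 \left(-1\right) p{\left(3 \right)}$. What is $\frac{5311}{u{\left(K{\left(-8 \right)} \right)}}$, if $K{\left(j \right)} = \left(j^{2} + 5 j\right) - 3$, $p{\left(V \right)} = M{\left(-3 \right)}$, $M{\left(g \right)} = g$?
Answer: $\frac{74354}{9} \approx 8261.6$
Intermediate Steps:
$p{\left(V \right)} = -3$
$K{\left(j \right)} = -3 + j^{2} + 5 j$
$o = 6$ ($o = 2 \left(-1\right) \left(-3\right) = \left(-2\right) \left(-3\right) = 6$)
$u{\left(r \right)} = \frac{6 + r}{2 r}$ ($u{\left(r \right)} = \frac{r + 6}{r + r} = \frac{6 + r}{2 r}$)
$\frac{5311}{u{\left(K{\left(-8 \right)} \right)}} = \frac{5311}{\frac{1}{2} \frac{1}{-3 + \left(-8\right)^{2} + 5 \left(-8\right)} \left(6 + \left(-3 + \left(-8\right)^{2} + 5 \left(-8\right)\right)\right)} = \frac{5311}{\frac{1}{2} \frac{1}{-3 + 64 - 40} \left(6 - -21\right)} = \frac{5311}{\frac{1}{2} \cdot \frac{1}{21} \left(6 + 21\right)} = \frac{5311}{\frac{1}{2} \cdot \frac{1}{21} \cdot 27} = \frac{5311}{\frac{9}{14}} = 5311 \cdot \frac{14}{9} = \frac{74354}{9}$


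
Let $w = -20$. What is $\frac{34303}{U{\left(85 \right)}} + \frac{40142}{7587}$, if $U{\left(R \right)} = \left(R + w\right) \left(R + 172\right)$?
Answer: $\frac{930828971}{126740835} \approx 7.3443$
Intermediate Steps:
$U{\left(R \right)} = \left(-20 + R\right) \left(172 + R\right)$ ($U{\left(R \right)} = \left(R - 20\right) \left(R + 172\right) = \left(-20 + R\right) \left(172 + R\right)$)
$\frac{34303}{U{\left(85 \right)}} + \frac{40142}{7587} = \frac{34303}{-3440 + 85^{2} + 152 \cdot 85} + \frac{40142}{7587} = \frac{34303}{-3440 + 7225 + 12920} + 40142 \cdot \frac{1}{7587} = \frac{34303}{16705} + \frac{40142}{7587} = \frac{930828971}{126740835}$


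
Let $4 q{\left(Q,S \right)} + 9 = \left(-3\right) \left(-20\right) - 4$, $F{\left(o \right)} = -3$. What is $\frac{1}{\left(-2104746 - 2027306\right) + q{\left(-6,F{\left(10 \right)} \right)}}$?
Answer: $- \frac{4}{16528161} \approx -2.4201 \cdot 10^{-7}$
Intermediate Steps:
$q{\left(Q,S \right)} = \frac{47}{4}$ ($q{\left(Q,S \right)} = - \frac{9}{4} + \frac{\left(-3\right) \left(-20\right) - 4}{4} = - \frac{9}{4} + \frac{60 - 4}{4} = - \frac{9}{4} + \frac{1}{4} \cdot 56 = - \frac{9}{4} + 14 = \frac{47}{4}$)
$\frac{1}{\left(-2104746 - 2027306\right) + q{\left(-6,F{\left(10 \right)} \right)}} = \frac{1}{\left(-2104746 - 2027306\right) + \frac{47}{4}} = \frac{1}{-4132052 + \frac{47}{4}} = \frac{1}{- \frac{16528161}{4}} = - \frac{4}{16528161}$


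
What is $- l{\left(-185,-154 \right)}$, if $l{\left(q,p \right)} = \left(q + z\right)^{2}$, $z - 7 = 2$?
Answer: $-30976$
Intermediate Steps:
$z = 9$ ($z = 7 + 2 = 9$)
$l{\left(q,p \right)} = \left(9 + q\right)^{2}$ ($l{\left(q,p \right)} = \left(q + 9\right)^{2} = \left(9 + q\right)^{2}$)
$- l{\left(-185,-154 \right)} = - \left(9 - 185\right)^{2} = - \left(-176\right)^{2} = \left(-1\right) 30976 = -30976$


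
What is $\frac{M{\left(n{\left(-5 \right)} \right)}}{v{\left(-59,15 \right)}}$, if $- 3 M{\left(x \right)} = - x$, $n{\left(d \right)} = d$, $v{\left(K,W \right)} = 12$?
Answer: $- \frac{5}{36} \approx -0.13889$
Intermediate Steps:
$M{\left(x \right)} = \frac{x}{3}$ ($M{\left(x \right)} = - \frac{\left(-1\right) x}{3} = \frac{x}{3}$)
$\frac{M{\left(n{\left(-5 \right)} \right)}}{v{\left(-59,15 \right)}} = \frac{\frac{1}{3} \left(-5\right)}{12} = \left(- \frac{5}{3}\right) \frac{1}{12} = - \frac{5}{36}$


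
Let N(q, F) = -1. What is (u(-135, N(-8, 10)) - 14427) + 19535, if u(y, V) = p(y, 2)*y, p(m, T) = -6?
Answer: 5918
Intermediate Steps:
u(y, V) = -6*y
(u(-135, N(-8, 10)) - 14427) + 19535 = (-6*(-135) - 14427) + 19535 = (810 - 14427) + 19535 = -13617 + 19535 = 5918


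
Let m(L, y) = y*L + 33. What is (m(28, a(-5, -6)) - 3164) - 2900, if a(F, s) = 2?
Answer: -5975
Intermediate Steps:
m(L, y) = 33 + L*y (m(L, y) = L*y + 33 = 33 + L*y)
(m(28, a(-5, -6)) - 3164) - 2900 = ((33 + 28*2) - 3164) - 2900 = ((33 + 56) - 3164) - 2900 = (89 - 3164) - 2900 = -3075 - 2900 = -5975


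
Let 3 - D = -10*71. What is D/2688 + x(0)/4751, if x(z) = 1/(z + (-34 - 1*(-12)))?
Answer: 37260749/140477568 ≈ 0.26524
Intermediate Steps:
x(z) = 1/(-22 + z) (x(z) = 1/(z + (-34 + 12)) = 1/(z - 22) = 1/(-22 + z))
D = 713 (D = 3 - (-10)*71 = 3 - 1*(-710) = 3 + 710 = 713)
D/2688 + x(0)/4751 = 713/2688 + 1/((-22 + 0)*4751) = 713*(1/2688) + (1/4751)/(-22) = 713/2688 - 1/22*1/4751 = 713/2688 - 1/104522 = 37260749/140477568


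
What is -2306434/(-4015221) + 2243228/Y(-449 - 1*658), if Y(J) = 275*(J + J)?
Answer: -1267130638748/407444550975 ≈ -3.1099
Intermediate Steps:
Y(J) = 550*J (Y(J) = 275*(2*J) = 550*J)
-2306434/(-4015221) + 2243228/Y(-449 - 1*658) = -2306434/(-4015221) + 2243228/((550*(-449 - 1*658))) = -2306434*(-1/4015221) + 2243228/((550*(-449 - 658))) = 2306434/4015221 + 2243228/((550*(-1107))) = 2306434/4015221 + 2243228/(-608850) = 2306434/4015221 + 2243228*(-1/608850) = 2306434/4015221 - 1121614/304425 = -1267130638748/407444550975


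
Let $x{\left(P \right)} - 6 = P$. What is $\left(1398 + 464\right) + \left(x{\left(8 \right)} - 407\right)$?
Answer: $1469$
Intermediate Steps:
$x{\left(P \right)} = 6 + P$
$\left(1398 + 464\right) + \left(x{\left(8 \right)} - 407\right) = \left(1398 + 464\right) + \left(\left(6 + 8\right) - 407\right) = 1862 + \left(14 - 407\right) = 1862 - 393 = 1469$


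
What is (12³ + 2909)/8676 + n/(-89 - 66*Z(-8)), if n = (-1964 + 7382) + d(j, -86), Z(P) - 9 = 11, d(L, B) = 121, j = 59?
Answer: -41522831/12224484 ≈ -3.3967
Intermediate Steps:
Z(P) = 20 (Z(P) = 9 + 11 = 20)
n = 5539 (n = (-1964 + 7382) + 121 = 5418 + 121 = 5539)
(12³ + 2909)/8676 + n/(-89 - 66*Z(-8)) = (12³ + 2909)/8676 + 5539/(-89 - 66*20) = (1728 + 2909)*(1/8676) + 5539/(-89 - 1320) = 4637*(1/8676) + 5539/(-1409) = 4637/8676 + 5539*(-1/1409) = 4637/8676 - 5539/1409 = -41522831/12224484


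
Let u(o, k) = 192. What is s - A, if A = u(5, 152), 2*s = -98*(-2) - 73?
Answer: -261/2 ≈ -130.50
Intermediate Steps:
s = 123/2 (s = (-98*(-2) - 73)/2 = (196 - 73)/2 = (1/2)*123 = 123/2 ≈ 61.500)
A = 192
s - A = 123/2 - 1*192 = 123/2 - 192 = -261/2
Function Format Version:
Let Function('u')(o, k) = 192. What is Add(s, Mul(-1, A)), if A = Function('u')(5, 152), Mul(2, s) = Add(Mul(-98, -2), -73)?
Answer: Rational(-261, 2) ≈ -130.50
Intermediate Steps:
s = Rational(123, 2) (s = Mul(Rational(1, 2), Add(Mul(-98, -2), -73)) = Mul(Rational(1, 2), Add(196, -73)) = Mul(Rational(1, 2), 123) = Rational(123, 2) ≈ 61.500)
A = 192
Add(s, Mul(-1, A)) = Add(Rational(123, 2), Mul(-1, 192)) = Add(Rational(123, 2), -192) = Rational(-261, 2)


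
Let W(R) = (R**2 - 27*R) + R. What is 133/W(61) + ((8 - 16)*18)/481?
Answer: -34781/146705 ≈ -0.23708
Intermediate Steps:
W(R) = R**2 - 26*R
133/W(61) + ((8 - 16)*18)/481 = 133/((61*(-26 + 61))) + ((8 - 16)*18)/481 = 133/((61*35)) - 8*18*(1/481) = 133/2135 - 144*1/481 = 133*(1/2135) - 144/481 = 19/305 - 144/481 = -34781/146705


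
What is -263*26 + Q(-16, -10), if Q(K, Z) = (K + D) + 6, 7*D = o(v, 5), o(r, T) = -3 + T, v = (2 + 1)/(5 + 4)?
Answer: -47934/7 ≈ -6847.7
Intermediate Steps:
v = ⅓ (v = 3/9 = 3*(⅑) = ⅓ ≈ 0.33333)
D = 2/7 (D = (-3 + 5)/7 = (⅐)*2 = 2/7 ≈ 0.28571)
Q(K, Z) = 44/7 + K (Q(K, Z) = (K + 2/7) + 6 = (2/7 + K) + 6 = 44/7 + K)
-263*26 + Q(-16, -10) = -263*26 + (44/7 - 16) = -6838 - 68/7 = -47934/7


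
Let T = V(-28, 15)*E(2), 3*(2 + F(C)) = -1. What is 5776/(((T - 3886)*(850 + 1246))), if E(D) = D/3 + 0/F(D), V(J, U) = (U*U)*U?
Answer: -361/214316 ≈ -0.0016844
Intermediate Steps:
V(J, U) = U³ (V(J, U) = U²*U = U³)
F(C) = -7/3 (F(C) = -2 + (⅓)*(-1) = -2 - ⅓ = -7/3)
E(D) = D/3 (E(D) = D/3 + 0/(-7/3) = D*(⅓) + 0*(-3/7) = D/3 + 0 = D/3)
T = 2250 (T = 15³*((⅓)*2) = 3375*(⅔) = 2250)
5776/(((T - 3886)*(850 + 1246))) = 5776/(((2250 - 3886)*(850 + 1246))) = 5776/((-1636*2096)) = 5776/(-3429056) = 5776*(-1/3429056) = -361/214316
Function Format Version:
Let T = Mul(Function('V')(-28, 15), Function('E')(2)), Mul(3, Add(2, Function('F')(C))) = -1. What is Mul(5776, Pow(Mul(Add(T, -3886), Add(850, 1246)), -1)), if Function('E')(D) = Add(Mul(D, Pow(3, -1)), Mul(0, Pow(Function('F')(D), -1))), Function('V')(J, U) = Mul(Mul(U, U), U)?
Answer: Rational(-361, 214316) ≈ -0.0016844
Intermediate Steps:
Function('V')(J, U) = Pow(U, 3) (Function('V')(J, U) = Mul(Pow(U, 2), U) = Pow(U, 3))
Function('F')(C) = Rational(-7, 3) (Function('F')(C) = Add(-2, Mul(Rational(1, 3), -1)) = Add(-2, Rational(-1, 3)) = Rational(-7, 3))
Function('E')(D) = Mul(Rational(1, 3), D) (Function('E')(D) = Add(Mul(D, Pow(3, -1)), Mul(0, Pow(Rational(-7, 3), -1))) = Add(Mul(D, Rational(1, 3)), Mul(0, Rational(-3, 7))) = Add(Mul(Rational(1, 3), D), 0) = Mul(Rational(1, 3), D))
T = 2250 (T = Mul(Pow(15, 3), Mul(Rational(1, 3), 2)) = Mul(3375, Rational(2, 3)) = 2250)
Mul(5776, Pow(Mul(Add(T, -3886), Add(850, 1246)), -1)) = Mul(5776, Pow(Mul(Add(2250, -3886), Add(850, 1246)), -1)) = Mul(5776, Pow(Mul(-1636, 2096), -1)) = Mul(5776, Pow(-3429056, -1)) = Mul(5776, Rational(-1, 3429056)) = Rational(-361, 214316)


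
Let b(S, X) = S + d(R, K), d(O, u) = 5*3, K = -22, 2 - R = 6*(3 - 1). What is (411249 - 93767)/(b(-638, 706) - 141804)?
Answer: -317482/142427 ≈ -2.2291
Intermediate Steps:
R = -10 (R = 2 - 6*(3 - 1) = 2 - 6*2 = 2 - 1*12 = 2 - 12 = -10)
d(O, u) = 15
b(S, X) = 15 + S (b(S, X) = S + 15 = 15 + S)
(411249 - 93767)/(b(-638, 706) - 141804) = (411249 - 93767)/((15 - 638) - 141804) = 317482/(-623 - 141804) = 317482/(-142427) = 317482*(-1/142427) = -317482/142427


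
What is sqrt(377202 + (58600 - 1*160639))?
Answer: sqrt(275163) ≈ 524.56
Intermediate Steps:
sqrt(377202 + (58600 - 1*160639)) = sqrt(377202 + (58600 - 160639)) = sqrt(377202 - 102039) = sqrt(275163)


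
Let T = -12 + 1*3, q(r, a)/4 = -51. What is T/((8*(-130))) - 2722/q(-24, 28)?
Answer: 708179/53040 ≈ 13.352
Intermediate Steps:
q(r, a) = -204 (q(r, a) = 4*(-51) = -204)
T = -9 (T = -12 + 3 = -9)
T/((8*(-130))) - 2722/q(-24, 28) = -9/(8*(-130)) - 2722/(-204) = -9/(-1040) - 2722*(-1/204) = -9*(-1/1040) + 1361/102 = 9/1040 + 1361/102 = 708179/53040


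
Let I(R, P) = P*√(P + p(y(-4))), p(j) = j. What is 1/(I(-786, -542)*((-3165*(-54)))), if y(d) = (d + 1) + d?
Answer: I*√61/16951879260 ≈ 4.6073e-10*I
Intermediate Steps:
y(d) = 1 + 2*d (y(d) = (1 + d) + d = 1 + 2*d)
I(R, P) = P*√(-7 + P) (I(R, P) = P*√(P + (1 + 2*(-4))) = P*√(P + (1 - 8)) = P*√(P - 7) = P*√(-7 + P))
1/(I(-786, -542)*((-3165*(-54)))) = 1/(((-542*√(-7 - 542)))*((-3165*(-54)))) = 1/(-1626*I*√61*170910) = (1/170910)/(-1626*I*√61) = (I*√61/99186)*(1/170910) = I*√61/16951879260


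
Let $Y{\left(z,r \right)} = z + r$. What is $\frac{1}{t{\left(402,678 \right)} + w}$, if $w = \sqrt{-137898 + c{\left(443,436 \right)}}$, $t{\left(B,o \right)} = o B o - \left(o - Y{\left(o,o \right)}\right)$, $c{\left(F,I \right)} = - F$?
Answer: $\frac{184793646}{34148691602111657} - \frac{i \sqrt{138341}}{34148691602111657} \approx 5.4114 \cdot 10^{-9} - 1.0892 \cdot 10^{-14} i$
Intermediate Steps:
$Y{\left(z,r \right)} = r + z$
$t{\left(B,o \right)} = o + B o^{2}$ ($t{\left(B,o \right)} = o B o + \left(\left(o + o\right) - o\right) = B o o + \left(2 o - o\right) = B o^{2} + o = o + B o^{2}$)
$w = i \sqrt{138341}$ ($w = \sqrt{-137898 - 443} = \sqrt{-138341} = i \sqrt{138341} \approx 371.94 i$)
$\frac{1}{t{\left(402,678 \right)} + w} = \frac{1}{678 \left(1 + 402 \cdot 678\right) + i \sqrt{138341}} = \frac{1}{678 \left(1 + 272556\right) + i \sqrt{138341}} = \frac{1}{678 \cdot 272557 + i \sqrt{138341}} = \frac{1}{184793646 + i \sqrt{138341}}$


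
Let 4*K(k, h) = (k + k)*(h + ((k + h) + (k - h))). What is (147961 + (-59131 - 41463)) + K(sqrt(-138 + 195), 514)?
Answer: 47424 + 257*sqrt(57) ≈ 49364.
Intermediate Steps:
K(k, h) = k*(h + 2*k)/2 (K(k, h) = ((k + k)*(h + ((k + h) + (k - h))))/4 = ((2*k)*(h + ((h + k) + (k - h))))/4 = ((2*k)*(h + 2*k))/4 = (2*k*(h + 2*k))/4 = k*(h + 2*k)/2)
(147961 + (-59131 - 41463)) + K(sqrt(-138 + 195), 514) = (147961 + (-59131 - 41463)) + sqrt(-138 + 195)*(514 + 2*sqrt(-138 + 195))/2 = (147961 - 100594) + sqrt(57)*(514 + 2*sqrt(57))/2 = 47367 + sqrt(57)*(514 + 2*sqrt(57))/2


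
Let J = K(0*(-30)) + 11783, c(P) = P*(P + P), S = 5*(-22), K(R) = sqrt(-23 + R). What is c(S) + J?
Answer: 35983 + I*sqrt(23) ≈ 35983.0 + 4.7958*I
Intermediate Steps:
S = -110
c(P) = 2*P**2 (c(P) = P*(2*P) = 2*P**2)
J = 11783 + I*sqrt(23) (J = sqrt(-23 + 0*(-30)) + 11783 = sqrt(-23 + 0) + 11783 = sqrt(-23) + 11783 = I*sqrt(23) + 11783 = 11783 + I*sqrt(23) ≈ 11783.0 + 4.7958*I)
c(S) + J = 2*(-110)**2 + (11783 + I*sqrt(23)) = 2*12100 + (11783 + I*sqrt(23)) = 24200 + (11783 + I*sqrt(23)) = 35983 + I*sqrt(23)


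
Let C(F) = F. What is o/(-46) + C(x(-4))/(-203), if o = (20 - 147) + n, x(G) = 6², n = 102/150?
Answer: 299837/116725 ≈ 2.5687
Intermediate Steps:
n = 17/25 (n = 102*(1/150) = 17/25 ≈ 0.68000)
x(G) = 36
o = -3158/25 (o = (20 - 147) + 17/25 = -127 + 17/25 = -3158/25 ≈ -126.32)
o/(-46) + C(x(-4))/(-203) = -3158/25/(-46) + 36/(-203) = -3158/25*(-1/46) + 36*(-1/203) = 1579/575 - 36/203 = 299837/116725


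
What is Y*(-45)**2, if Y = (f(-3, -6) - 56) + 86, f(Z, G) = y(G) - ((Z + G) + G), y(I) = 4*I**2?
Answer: 382725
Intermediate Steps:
f(Z, G) = -Z - 2*G + 4*G**2 (f(Z, G) = 4*G**2 - ((Z + G) + G) = 4*G**2 - ((G + Z) + G) = 4*G**2 - (Z + 2*G) = 4*G**2 + (-Z - 2*G) = -Z - 2*G + 4*G**2)
Y = 189 (Y = ((-1*(-3) - 2*(-6) + 4*(-6)**2) - 56) + 86 = ((3 + 12 + 4*36) - 56) + 86 = ((3 + 12 + 144) - 56) + 86 = (159 - 56) + 86 = 103 + 86 = 189)
Y*(-45)**2 = 189*(-45)**2 = 189*2025 = 382725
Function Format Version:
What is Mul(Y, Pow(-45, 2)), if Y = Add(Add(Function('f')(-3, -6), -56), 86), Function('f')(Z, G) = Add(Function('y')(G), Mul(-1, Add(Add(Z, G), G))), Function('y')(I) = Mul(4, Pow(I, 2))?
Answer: 382725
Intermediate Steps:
Function('f')(Z, G) = Add(Mul(-1, Z), Mul(-2, G), Mul(4, Pow(G, 2))) (Function('f')(Z, G) = Add(Mul(4, Pow(G, 2)), Mul(-1, Add(Add(Z, G), G))) = Add(Mul(4, Pow(G, 2)), Mul(-1, Add(Add(G, Z), G))) = Add(Mul(4, Pow(G, 2)), Mul(-1, Add(Z, Mul(2, G)))) = Add(Mul(4, Pow(G, 2)), Add(Mul(-1, Z), Mul(-2, G))) = Add(Mul(-1, Z), Mul(-2, G), Mul(4, Pow(G, 2))))
Y = 189 (Y = Add(Add(Add(Mul(-1, -3), Mul(-2, -6), Mul(4, Pow(-6, 2))), -56), 86) = Add(Add(Add(3, 12, Mul(4, 36)), -56), 86) = Add(Add(Add(3, 12, 144), -56), 86) = Add(Add(159, -56), 86) = Add(103, 86) = 189)
Mul(Y, Pow(-45, 2)) = Mul(189, Pow(-45, 2)) = Mul(189, 2025) = 382725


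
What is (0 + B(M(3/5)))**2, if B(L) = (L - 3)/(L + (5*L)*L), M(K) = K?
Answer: 1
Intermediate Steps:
B(L) = (-3 + L)/(L + 5*L**2)
(0 + B(M(3/5)))**2 = (0 + (-3 + 3/5)/(((3/5))*(1 + 5*(3/5))))**2 = (0 + (-3 + 3*(1/5))/(((3*(1/5)))*(1 + 5*(3*(1/5)))))**2 = (0 + (-3 + 3/5)/((3/5)*(1 + 5*(3/5))))**2 = (0 + (5/3)*(-12/5)/(1 + 3))**2 = (0 + (5/3)*(-12/5)/4)**2 = (0 + (5/3)*(1/4)*(-12/5))**2 = (0 - 1)**2 = (-1)**2 = 1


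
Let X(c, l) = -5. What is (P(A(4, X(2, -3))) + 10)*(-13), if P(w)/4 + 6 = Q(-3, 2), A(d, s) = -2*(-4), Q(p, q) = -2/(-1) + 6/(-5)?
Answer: 702/5 ≈ 140.40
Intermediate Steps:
Q(p, q) = ⅘ (Q(p, q) = -2*(-1) + 6*(-⅕) = 2 - 6/5 = ⅘)
A(d, s) = 8
P(w) = -104/5 (P(w) = -24 + 4*(⅘) = -24 + 16/5 = -104/5)
(P(A(4, X(2, -3))) + 10)*(-13) = (-104/5 + 10)*(-13) = -54/5*(-13) = 702/5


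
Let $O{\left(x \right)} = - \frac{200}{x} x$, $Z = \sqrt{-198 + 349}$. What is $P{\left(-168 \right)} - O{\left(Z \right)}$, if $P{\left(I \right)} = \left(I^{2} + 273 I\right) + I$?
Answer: $-17608$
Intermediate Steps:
$Z = \sqrt{151} \approx 12.288$
$O{\left(x \right)} = -200$ ($O{\left(x \right)} = \left(-1\right) 200 = -200$)
$P{\left(I \right)} = I^{2} + 274 I$
$P{\left(-168 \right)} - O{\left(Z \right)} = - 168 \left(274 - 168\right) - -200 = \left(-168\right) 106 + 200 = -17808 + 200 = -17608$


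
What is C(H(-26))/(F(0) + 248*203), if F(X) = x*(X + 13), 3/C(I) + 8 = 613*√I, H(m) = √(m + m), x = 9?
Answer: 3/(50461*(-8 + 613*√2*13^(¼)*√I)) ≈ 2.5538e-8 - 2.5714e-8*I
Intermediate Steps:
H(m) = √2*√m (H(m) = √(2*m) = √2*√m)
C(I) = 3/(-8 + 613*√I)
F(X) = 117 + 9*X (F(X) = 9*(X + 13) = 9*(13 + X) = 117 + 9*X)
C(H(-26))/(F(0) + 248*203) = (3/(-8 + 613*√(√2*√(-26))))/((117 + 9*0) + 248*203) = (3/(-8 + 613*√(√2*(I*√26))))/((117 + 0) + 50344) = (3/(-8 + 613*√(2*I*√13)))/(117 + 50344) = (3/(-8 + 613*(√2*13^(¼)*√I)))/50461 = (3/(-8 + 613*√2*13^(¼)*√I))*(1/50461) = 3/(50461*(-8 + 613*√2*13^(¼)*√I))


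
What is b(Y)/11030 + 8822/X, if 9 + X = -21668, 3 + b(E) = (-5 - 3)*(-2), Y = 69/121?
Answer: -97024859/239097310 ≈ -0.40580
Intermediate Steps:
Y = 69/121 (Y = 69*(1/121) = 69/121 ≈ 0.57025)
b(E) = 13 (b(E) = -3 + (-5 - 3)*(-2) = -3 - 8*(-2) = -3 + 16 = 13)
X = -21677 (X = -9 - 21668 = -21677)
b(Y)/11030 + 8822/X = 13/11030 + 8822/(-21677) = 13*(1/11030) + 8822*(-1/21677) = 13/11030 - 8822/21677 = -97024859/239097310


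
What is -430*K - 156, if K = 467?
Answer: -200966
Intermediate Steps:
-430*K - 156 = -430*467 - 156 = -200810 - 156 = -200966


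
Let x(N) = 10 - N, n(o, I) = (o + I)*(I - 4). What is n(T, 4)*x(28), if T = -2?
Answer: 0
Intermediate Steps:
n(o, I) = (-4 + I)*(I + o) (n(o, I) = (I + o)*(-4 + I) = (-4 + I)*(I + o))
n(T, 4)*x(28) = (4² - 4*4 - 4*(-2) + 4*(-2))*(10 - 1*28) = (16 - 16 + 8 - 8)*(10 - 28) = 0*(-18) = 0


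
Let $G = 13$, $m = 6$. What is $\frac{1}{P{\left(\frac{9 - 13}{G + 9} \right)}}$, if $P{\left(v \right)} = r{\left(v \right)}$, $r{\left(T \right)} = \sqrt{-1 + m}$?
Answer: $\frac{\sqrt{5}}{5} \approx 0.44721$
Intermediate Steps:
$r{\left(T \right)} = \sqrt{5}$ ($r{\left(T \right)} = \sqrt{-1 + 6} = \sqrt{5}$)
$P{\left(v \right)} = \sqrt{5}$
$\frac{1}{P{\left(\frac{9 - 13}{G + 9} \right)}} = \frac{1}{\sqrt{5}} = \frac{\sqrt{5}}{5}$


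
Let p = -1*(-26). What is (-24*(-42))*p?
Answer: 26208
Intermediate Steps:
p = 26
(-24*(-42))*p = -24*(-42)*26 = 1008*26 = 26208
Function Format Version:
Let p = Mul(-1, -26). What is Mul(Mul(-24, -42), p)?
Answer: 26208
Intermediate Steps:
p = 26
Mul(Mul(-24, -42), p) = Mul(Mul(-24, -42), 26) = Mul(1008, 26) = 26208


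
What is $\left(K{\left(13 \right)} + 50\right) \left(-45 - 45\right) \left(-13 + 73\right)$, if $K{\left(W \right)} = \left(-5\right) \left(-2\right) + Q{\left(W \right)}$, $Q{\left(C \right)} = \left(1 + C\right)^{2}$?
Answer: $-1382400$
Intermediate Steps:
$K{\left(W \right)} = 10 + \left(1 + W\right)^{2}$ ($K{\left(W \right)} = \left(-5\right) \left(-2\right) + \left(1 + W\right)^{2} = 10 + \left(1 + W\right)^{2}$)
$\left(K{\left(13 \right)} + 50\right) \left(-45 - 45\right) \left(-13 + 73\right) = \left(\left(10 + \left(1 + 13\right)^{2}\right) + 50\right) \left(-45 - 45\right) \left(-13 + 73\right) = \left(\left(10 + 14^{2}\right) + 50\right) \left(\left(-90\right) 60\right) = \left(\left(10 + 196\right) + 50\right) \left(-5400\right) = \left(206 + 50\right) \left(-5400\right) = 256 \left(-5400\right) = -1382400$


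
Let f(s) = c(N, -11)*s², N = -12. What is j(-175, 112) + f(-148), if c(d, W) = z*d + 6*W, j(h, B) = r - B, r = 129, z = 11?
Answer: -4336975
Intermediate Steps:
j(h, B) = 129 - B
c(d, W) = 6*W + 11*d (c(d, W) = 11*d + 6*W = 6*W + 11*d)
f(s) = -198*s² (f(s) = (6*(-11) + 11*(-12))*s² = (-66 - 132)*s² = -198*s²)
j(-175, 112) + f(-148) = (129 - 1*112) - 198*(-148)² = (129 - 112) - 198*21904 = 17 - 4336992 = -4336975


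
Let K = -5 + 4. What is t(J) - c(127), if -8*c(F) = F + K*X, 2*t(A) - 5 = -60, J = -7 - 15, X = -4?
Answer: -89/8 ≈ -11.125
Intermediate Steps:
J = -22
t(A) = -55/2 (t(A) = 5/2 + (½)*(-60) = 5/2 - 30 = -55/2)
K = -1
c(F) = -½ - F/8 (c(F) = -(F - 1*(-4))/8 = -(F + 4)/8 = -(4 + F)/8 = -½ - F/8)
t(J) - c(127) = -55/2 - (-½ - ⅛*127) = -55/2 - (-½ - 127/8) = -55/2 - 1*(-131/8) = -55/2 + 131/8 = -89/8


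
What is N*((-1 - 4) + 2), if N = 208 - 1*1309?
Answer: 3303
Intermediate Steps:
N = -1101 (N = 208 - 1309 = -1101)
N*((-1 - 4) + 2) = -1101*((-1 - 4) + 2) = -1101*(-5 + 2) = -1101*(-3) = 3303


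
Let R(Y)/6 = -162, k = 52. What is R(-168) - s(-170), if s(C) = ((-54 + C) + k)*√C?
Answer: -972 + 172*I*√170 ≈ -972.0 + 2242.6*I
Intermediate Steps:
R(Y) = -972 (R(Y) = 6*(-162) = -972)
s(C) = √C*(-2 + C) (s(C) = ((-54 + C) + 52)*√C = (-2 + C)*√C = √C*(-2 + C))
R(-168) - s(-170) = -972 - √(-170)*(-2 - 170) = -972 - I*√170*(-172) = -972 - (-172)*I*√170 = -972 + 172*I*√170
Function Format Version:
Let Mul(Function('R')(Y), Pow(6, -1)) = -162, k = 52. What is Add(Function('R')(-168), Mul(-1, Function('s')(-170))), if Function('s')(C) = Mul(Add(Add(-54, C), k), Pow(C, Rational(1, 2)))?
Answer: Add(-972, Mul(172, I, Pow(170, Rational(1, 2)))) ≈ Add(-972.00, Mul(2242.6, I))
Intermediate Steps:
Function('R')(Y) = -972 (Function('R')(Y) = Mul(6, -162) = -972)
Function('s')(C) = Mul(Pow(C, Rational(1, 2)), Add(-2, C)) (Function('s')(C) = Mul(Add(Add(-54, C), 52), Pow(C, Rational(1, 2))) = Mul(Add(-2, C), Pow(C, Rational(1, 2))) = Mul(Pow(C, Rational(1, 2)), Add(-2, C)))
Add(Function('R')(-168), Mul(-1, Function('s')(-170))) = Add(-972, Mul(-1, Mul(Pow(-170, Rational(1, 2)), Add(-2, -170)))) = Add(-972, Mul(-1, Mul(Mul(I, Pow(170, Rational(1, 2))), -172))) = Add(-972, Mul(-1, Mul(-172, I, Pow(170, Rational(1, 2))))) = Add(-972, Mul(172, I, Pow(170, Rational(1, 2))))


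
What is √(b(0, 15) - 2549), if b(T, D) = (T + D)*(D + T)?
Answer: 2*I*√581 ≈ 48.208*I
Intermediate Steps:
b(T, D) = (D + T)² (b(T, D) = (D + T)*(D + T) = (D + T)²)
√(b(0, 15) - 2549) = √((15 + 0)² - 2549) = √(15² - 2549) = √(225 - 2549) = √(-2324) = 2*I*√581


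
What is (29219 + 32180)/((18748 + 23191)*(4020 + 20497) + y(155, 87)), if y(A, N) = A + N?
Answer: 61399/1028218705 ≈ 5.9714e-5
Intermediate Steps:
(29219 + 32180)/((18748 + 23191)*(4020 + 20497) + y(155, 87)) = (29219 + 32180)/((18748 + 23191)*(4020 + 20497) + (155 + 87)) = 61399/(41939*24517 + 242) = 61399/(1028218463 + 242) = 61399/1028218705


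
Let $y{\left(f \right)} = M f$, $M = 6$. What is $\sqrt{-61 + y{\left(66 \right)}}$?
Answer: $\sqrt{335} \approx 18.303$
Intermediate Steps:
$y{\left(f \right)} = 6 f$
$\sqrt{-61 + y{\left(66 \right)}} = \sqrt{-61 + 6 \cdot 66} = \sqrt{-61 + 396} = \sqrt{335}$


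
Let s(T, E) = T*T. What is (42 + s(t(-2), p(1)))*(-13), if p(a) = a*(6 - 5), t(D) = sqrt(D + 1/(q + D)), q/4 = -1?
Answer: -3107/6 ≈ -517.83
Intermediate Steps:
q = -4 (q = 4*(-1) = -4)
t(D) = sqrt(D + 1/(-4 + D))
p(a) = a (p(a) = a*1 = a)
s(T, E) = T**2
(42 + s(t(-2), p(1)))*(-13) = (42 + (sqrt((1 - 2*(-4 - 2))/(-4 - 2)))**2)*(-13) = (42 + (sqrt((1 - 2*(-6))/(-6)))**2)*(-13) = (42 + (sqrt(-(1 + 12)/6))**2)*(-13) = (42 + (sqrt(-1/6*13))**2)*(-13) = (42 + (sqrt(-13/6))**2)*(-13) = (42 + (I*sqrt(78)/6)**2)*(-13) = (42 - 13/6)*(-13) = (239/6)*(-13) = -3107/6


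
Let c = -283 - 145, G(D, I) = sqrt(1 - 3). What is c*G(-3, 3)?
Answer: -428*I*sqrt(2) ≈ -605.28*I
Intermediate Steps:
G(D, I) = I*sqrt(2) (G(D, I) = sqrt(-2) = I*sqrt(2))
c = -428
c*G(-3, 3) = -428*I*sqrt(2)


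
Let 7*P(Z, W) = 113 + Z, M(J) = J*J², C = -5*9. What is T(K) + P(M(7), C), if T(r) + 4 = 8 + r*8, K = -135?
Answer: -7076/7 ≈ -1010.9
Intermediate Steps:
C = -45
M(J) = J³
T(r) = 4 + 8*r (T(r) = -4 + (8 + r*8) = -4 + (8 + 8*r) = 4 + 8*r)
P(Z, W) = 113/7 + Z/7 (P(Z, W) = (113 + Z)/7 = 113/7 + Z/7)
T(K) + P(M(7), C) = (4 + 8*(-135)) + (113/7 + (⅐)*7³) = (4 - 1080) + (113/7 + (⅐)*343) = -1076 + (113/7 + 49) = -1076 + 456/7 = -7076/7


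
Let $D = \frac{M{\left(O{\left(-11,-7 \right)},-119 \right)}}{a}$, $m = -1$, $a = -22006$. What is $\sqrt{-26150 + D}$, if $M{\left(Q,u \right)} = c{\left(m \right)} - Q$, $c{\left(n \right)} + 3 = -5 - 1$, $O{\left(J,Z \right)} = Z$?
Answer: $\frac{i \sqrt{3165876124347}}{11003} \approx 161.71 i$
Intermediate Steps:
$c{\left(n \right)} = -9$ ($c{\left(n \right)} = -3 - 6 = -9$)
$M{\left(Q,u \right)} = -9 - Q$
$D = \frac{1}{11003}$ ($D = \frac{-9 - -7}{-22006} = \left(-9 + 7\right) \left(- \frac{1}{22006}\right) = \left(-2\right) \left(- \frac{1}{22006}\right) = \frac{1}{11003} \approx 9.0884 \cdot 10^{-5}$)
$\sqrt{-26150 + D} = \sqrt{-26150 + \frac{1}{11003}} = \sqrt{- \frac{287728449}{11003}} = \frac{i \sqrt{3165876124347}}{11003}$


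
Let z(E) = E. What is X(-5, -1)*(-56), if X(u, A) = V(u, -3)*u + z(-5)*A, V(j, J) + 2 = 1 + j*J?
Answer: 3640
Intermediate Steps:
V(j, J) = -1 + J*j (V(j, J) = -2 + (1 + j*J) = -2 + (1 + J*j) = -1 + J*j)
X(u, A) = -5*A + u*(-1 - 3*u) (X(u, A) = (-1 - 3*u)*u - 5*A = u*(-1 - 3*u) - 5*A = -5*A + u*(-1 - 3*u))
X(-5, -1)*(-56) = (-5*(-1) - 1*(-5)*(1 + 3*(-5)))*(-56) = (5 - 1*(-5)*(1 - 15))*(-56) = (5 - 1*(-5)*(-14))*(-56) = (5 - 70)*(-56) = -65*(-56) = 3640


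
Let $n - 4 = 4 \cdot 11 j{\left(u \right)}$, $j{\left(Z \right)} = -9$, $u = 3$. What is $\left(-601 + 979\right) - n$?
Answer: $770$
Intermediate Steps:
$n = -392$ ($n = 4 + 4 \cdot 11 \left(-9\right) = 4 + 44 \left(-9\right) = 4 - 396 = -392$)
$\left(-601 + 979\right) - n = \left(-601 + 979\right) - -392 = 378 + 392 = 770$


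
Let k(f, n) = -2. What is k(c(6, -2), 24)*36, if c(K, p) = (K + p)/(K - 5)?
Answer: -72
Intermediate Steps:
c(K, p) = (K + p)/(-5 + K)
k(c(6, -2), 24)*36 = -2*36 = -72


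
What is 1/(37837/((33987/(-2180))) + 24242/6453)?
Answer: -73106037/177149866042 ≈ -0.00041268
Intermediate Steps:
1/(37837/((33987/(-2180))) + 24242/6453) = 1/(37837/((33987*(-1/2180))) + 24242*(1/6453)) = 1/(37837/(-33987/2180) + 24242/6453) = 1/(37837*(-2180/33987) + 24242/6453) = 1/(-82484660/33987 + 24242/6453) = 1/(-177149866042/73106037) = -73106037/177149866042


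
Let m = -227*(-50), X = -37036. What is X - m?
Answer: -48386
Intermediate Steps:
m = 11350
X - m = -37036 - 1*11350 = -37036 - 11350 = -48386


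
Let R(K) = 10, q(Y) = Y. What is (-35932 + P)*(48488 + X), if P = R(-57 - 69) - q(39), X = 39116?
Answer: -3150327444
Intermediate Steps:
P = -29 (P = 10 - 1*39 = 10 - 39 = -29)
(-35932 + P)*(48488 + X) = (-35932 - 29)*(48488 + 39116) = -35961*87604 = -3150327444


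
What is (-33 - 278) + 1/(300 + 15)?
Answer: -97964/315 ≈ -311.00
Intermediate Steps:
(-33 - 278) + 1/(300 + 15) = -311 + 1/315 = -97964/315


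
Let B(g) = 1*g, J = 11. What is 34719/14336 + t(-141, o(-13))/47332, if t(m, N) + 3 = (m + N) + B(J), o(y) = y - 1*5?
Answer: 410288743/169637888 ≈ 2.4186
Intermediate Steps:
o(y) = -5 + y (o(y) = y - 5 = -5 + y)
B(g) = g
t(m, N) = 8 + N + m (t(m, N) = -3 + ((m + N) + 11) = -3 + ((N + m) + 11) = -3 + (11 + N + m) = 8 + N + m)
34719/14336 + t(-141, o(-13))/47332 = 34719/14336 + (8 + (-5 - 13) - 141)/47332 = 34719*(1/14336) + (8 - 18 - 141)*(1/47332) = 34719/14336 - 151*1/47332 = 34719/14336 - 151/47332 = 410288743/169637888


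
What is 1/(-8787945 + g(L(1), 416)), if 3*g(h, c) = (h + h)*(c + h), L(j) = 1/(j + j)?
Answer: -6/52726837 ≈ -1.1379e-7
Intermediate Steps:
L(j) = 1/(2*j)
g(h, c) = 2*h*(c + h)/3 (g(h, c) = ((h + h)*(c + h))/3 = ((2*h)*(c + h))/3 = (2*h*(c + h))/3 = 2*h*(c + h)/3)
1/(-8787945 + g(L(1), 416)) = 1/(-8787945 + 2*((½)/1)*(416 + (½)/1)/3) = 1/(-8787945 + 2*((½)*1)*(416 + (½)*1)/3) = 1/(-8787945 + (⅔)*(½)*(416 + ½)) = 1/(-8787945 + (⅔)*(½)*(833/2)) = 1/(-8787945 + 833/6) = 1/(-52726837/6) = -6/52726837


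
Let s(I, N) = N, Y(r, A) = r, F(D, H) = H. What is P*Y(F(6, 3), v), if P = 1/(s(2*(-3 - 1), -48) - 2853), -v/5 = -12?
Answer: -1/967 ≈ -0.0010341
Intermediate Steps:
v = 60 (v = -5*(-12) = 60)
P = -1/2901 (P = 1/(-48 - 2853) = 1/(-2901) = -1/2901 ≈ -0.00034471)
P*Y(F(6, 3), v) = -1/2901*3 = -1/967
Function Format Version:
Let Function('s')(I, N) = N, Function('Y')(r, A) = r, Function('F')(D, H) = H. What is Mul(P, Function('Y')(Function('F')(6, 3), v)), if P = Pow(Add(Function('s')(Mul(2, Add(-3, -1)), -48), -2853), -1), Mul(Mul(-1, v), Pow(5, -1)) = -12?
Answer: Rational(-1, 967) ≈ -0.0010341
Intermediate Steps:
v = 60 (v = Mul(-5, -12) = 60)
P = Rational(-1, 2901) (P = Pow(Add(-48, -2853), -1) = Pow(-2901, -1) = Rational(-1, 2901) ≈ -0.00034471)
Mul(P, Function('Y')(Function('F')(6, 3), v)) = Mul(Rational(-1, 2901), 3) = Rational(-1, 967)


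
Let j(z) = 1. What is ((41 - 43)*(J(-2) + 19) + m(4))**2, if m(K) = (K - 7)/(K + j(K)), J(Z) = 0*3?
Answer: 37249/25 ≈ 1490.0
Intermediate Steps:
J(Z) = 0
m(K) = (-7 + K)/(1 + K) (m(K) = (K - 7)/(K + 1) = (-7 + K)/(1 + K))
((41 - 43)*(J(-2) + 19) + m(4))**2 = ((41 - 43)*(0 + 19) + (-7 + 4)/(1 + 4))**2 = (-2*19 - 3/5)**2 = (-38 + (1/5)*(-3))**2 = (-38 - 3/5)**2 = (-193/5)**2 = 37249/25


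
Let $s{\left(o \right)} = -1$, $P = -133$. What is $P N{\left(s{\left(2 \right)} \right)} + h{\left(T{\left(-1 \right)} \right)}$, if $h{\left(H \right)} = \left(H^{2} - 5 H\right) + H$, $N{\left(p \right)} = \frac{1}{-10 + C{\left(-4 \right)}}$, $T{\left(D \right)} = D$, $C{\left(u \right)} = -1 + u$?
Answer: $\frac{208}{15} \approx 13.867$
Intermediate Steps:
$N{\left(p \right)} = - \frac{1}{15}$ ($N{\left(p \right)} = \frac{1}{-10 - 5} = \frac{1}{-15} = - \frac{1}{15}$)
$h{\left(H \right)} = H^{2} - 4 H$
$P N{\left(s{\left(2 \right)} \right)} + h{\left(T{\left(-1 \right)} \right)} = \left(-133\right) \left(- \frac{1}{15}\right) - \left(-4 - 1\right) = \frac{133}{15} - -5 = \frac{133}{15} + 5 = \frac{208}{15}$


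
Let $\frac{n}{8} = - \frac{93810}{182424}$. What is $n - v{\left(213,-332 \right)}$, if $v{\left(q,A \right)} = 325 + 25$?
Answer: $- \frac{2691620}{7601} \approx -354.11$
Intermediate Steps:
$v{\left(q,A \right)} = 350$
$n = - \frac{31270}{7601}$ ($n = 8 \left(- \frac{93810}{182424}\right) = 8 \left(\left(-93810\right) \frac{1}{182424}\right) = 8 \left(- \frac{15635}{30404}\right) = - \frac{31270}{7601} \approx -4.1139$)
$n - v{\left(213,-332 \right)} = - \frac{31270}{7601} - 350 = - \frac{2691620}{7601}$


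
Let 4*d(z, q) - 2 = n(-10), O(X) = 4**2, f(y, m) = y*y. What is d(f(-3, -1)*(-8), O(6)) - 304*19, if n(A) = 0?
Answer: -11551/2 ≈ -5775.5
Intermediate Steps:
f(y, m) = y**2
O(X) = 16
d(z, q) = 1/2 (d(z, q) = 1/2 + (1/4)*0 = 1/2 + 0 = 1/2)
d(f(-3, -1)*(-8), O(6)) - 304*19 = 1/2 - 304*19 = 1/2 - 5776 = -11551/2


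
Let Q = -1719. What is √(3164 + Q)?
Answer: 17*√5 ≈ 38.013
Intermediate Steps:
√(3164 + Q) = √(3164 - 1719) = √1445 = 17*√5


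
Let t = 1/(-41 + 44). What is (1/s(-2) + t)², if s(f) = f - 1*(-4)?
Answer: 25/36 ≈ 0.69444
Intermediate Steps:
t = ⅓ (t = 1/3 = ⅓ ≈ 0.33333)
s(f) = 4 + f (s(f) = f + 4 = 4 + f)
(1/s(-2) + t)² = (1/(4 - 2) + ⅓)² = (1/2 + ⅓)² = (½ + ⅓)² = (⅚)² = 25/36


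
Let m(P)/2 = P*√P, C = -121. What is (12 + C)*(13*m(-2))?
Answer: 5668*I*√2 ≈ 8015.8*I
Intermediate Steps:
m(P) = 2*P^(3/2) (m(P) = 2*(P*√P) = 2*P^(3/2))
(12 + C)*(13*m(-2)) = (12 - 121)*(13*(2*(-2)^(3/2))) = -1417*2*(-2*I*√2) = -1417*(-4*I*√2) = -(-5668)*I*√2 = 5668*I*√2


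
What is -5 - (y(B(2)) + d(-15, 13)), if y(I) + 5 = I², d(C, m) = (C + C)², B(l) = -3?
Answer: -909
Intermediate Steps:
d(C, m) = 4*C² (d(C, m) = (2*C)² = 4*C²)
y(I) = -5 + I²
-5 - (y(B(2)) + d(-15, 13)) = -5 - ((-5 + (-3)²) + 4*(-15)²) = -5 - ((-5 + 9) + 4*225) = -5 - (4 + 900) = -5 - 1*904 = -5 - 904 = -909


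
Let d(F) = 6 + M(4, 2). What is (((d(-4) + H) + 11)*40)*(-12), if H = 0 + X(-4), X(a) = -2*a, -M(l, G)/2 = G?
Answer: -10080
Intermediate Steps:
M(l, G) = -2*G
H = 8 (H = 0 - 2*(-4) = 0 + 8 = 8)
d(F) = 2 (d(F) = 6 - 2*2 = 6 - 4 = 2)
(((d(-4) + H) + 11)*40)*(-12) = (((2 + 8) + 11)*40)*(-12) = ((10 + 11)*40)*(-12) = (21*40)*(-12) = 840*(-12) = -10080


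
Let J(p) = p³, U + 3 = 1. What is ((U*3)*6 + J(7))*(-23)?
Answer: -7061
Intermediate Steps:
U = -2 (U = -3 + 1 = -2)
((U*3)*6 + J(7))*(-23) = (-2*3*6 + 7³)*(-23) = (-6*6 + 343)*(-23) = (-36 + 343)*(-23) = 307*(-23) = -7061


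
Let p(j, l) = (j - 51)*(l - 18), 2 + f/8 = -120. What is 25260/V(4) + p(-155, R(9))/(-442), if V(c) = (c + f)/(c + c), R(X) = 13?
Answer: -3763355/17901 ≈ -210.23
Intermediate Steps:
f = -976 (f = -16 + 8*(-120) = -16 - 960 = -976)
V(c) = (-976 + c)/(2*c) (V(c) = (c - 976)/(c + c) = (-976 + c)/((2*c)) = (-976 + c)*(1/(2*c)) = (-976 + c)/(2*c))
p(j, l) = (-51 + j)*(-18 + l)
25260/V(4) + p(-155, R(9))/(-442) = 25260/(((1/2)*(-976 + 4)/4)) + (918 - 51*13 - 18*(-155) - 155*13)/(-442) = 25260/(((1/2)*(1/4)*(-972))) + (918 - 663 + 2790 - 2015)*(-1/442) = 25260/(-243/2) + 1030*(-1/442) = 25260*(-2/243) - 515/221 = -16840/81 - 515/221 = -3763355/17901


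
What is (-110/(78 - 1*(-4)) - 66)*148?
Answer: -408628/41 ≈ -9966.5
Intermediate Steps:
(-110/(78 - 1*(-4)) - 66)*148 = (-110/(78 + 4) - 66)*148 = (-110/82 - 66)*148 = (-110*1/82 - 66)*148 = (-55/41 - 66)*148 = -2761/41*148 = -408628/41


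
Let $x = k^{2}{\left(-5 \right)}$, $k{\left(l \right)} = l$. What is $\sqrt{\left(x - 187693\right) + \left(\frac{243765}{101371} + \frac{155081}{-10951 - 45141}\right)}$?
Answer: $\frac{i \sqrt{1516911975043317893407451}}{2843051066} \approx 433.21 i$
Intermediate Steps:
$x = 25$ ($x = \left(-5\right)^{2} = 25$)
$\sqrt{\left(x - 187693\right) + \left(\frac{243765}{101371} + \frac{155081}{-10951 - 45141}\right)} = \sqrt{\left(25 - 187693\right) + \left(\frac{243765}{101371} + \frac{155081}{-10951 - 45141}\right)} = \sqrt{-187668 + \left(243765 \cdot \frac{1}{101371} + \frac{155081}{-56092}\right)} = \sqrt{-187668 + \left(\frac{243765}{101371} + 155081 \left(- \frac{1}{56092}\right)\right)} = \sqrt{-187668 + \left(\frac{243765}{101371} - \frac{155081}{56092}\right)} = \sqrt{-187668 - \frac{2047449671}{5686102132}} = \sqrt{- \frac{1067101462357847}{5686102132}} = \frac{i \sqrt{1516911975043317893407451}}{2843051066}$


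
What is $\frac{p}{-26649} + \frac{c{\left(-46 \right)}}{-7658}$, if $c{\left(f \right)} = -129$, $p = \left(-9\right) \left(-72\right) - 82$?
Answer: $- \frac{128101}{29154006} \approx -0.0043939$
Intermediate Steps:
$p = 566$ ($p = 648 - 82 = 566$)
$\frac{p}{-26649} + \frac{c{\left(-46 \right)}}{-7658} = \frac{566}{-26649} - \frac{129}{-7658} = 566 \left(- \frac{1}{26649}\right) - - \frac{129}{7658} = - \frac{566}{26649} + \frac{129}{7658} = - \frac{128101}{29154006}$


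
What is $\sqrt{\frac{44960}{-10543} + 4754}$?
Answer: $\frac{\sqrt{527956138866}}{10543} \approx 68.918$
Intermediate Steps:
$\sqrt{\frac{44960}{-10543} + 4754} = \sqrt{44960 \left(- \frac{1}{10543}\right) + 4754} = \sqrt{- \frac{44960}{10543} + 4754} = \sqrt{\frac{50076462}{10543}} = \frac{\sqrt{527956138866}}{10543}$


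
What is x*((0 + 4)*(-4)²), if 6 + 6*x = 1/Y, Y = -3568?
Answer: -42818/669 ≈ -64.003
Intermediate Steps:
x = -21409/21408 (x = -1 + (⅙)/(-3568) = -1 + (⅙)*(-1/3568) = -1 - 1/21408 = -21409/21408 ≈ -1.0000)
x*((0 + 4)*(-4)²) = -21409*(0 + 4)*(-4)²/21408 = -21409*16/5352 = -21409/21408*64 = -42818/669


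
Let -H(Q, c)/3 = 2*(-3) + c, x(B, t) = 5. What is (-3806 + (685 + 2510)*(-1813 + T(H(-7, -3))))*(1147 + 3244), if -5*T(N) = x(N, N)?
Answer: -25465762576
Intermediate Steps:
H(Q, c) = 18 - 3*c (H(Q, c) = -3*(2*(-3) + c) = -3*(-6 + c) = 18 - 3*c)
T(N) = -1 (T(N) = -⅕*5 = -1)
(-3806 + (685 + 2510)*(-1813 + T(H(-7, -3))))*(1147 + 3244) = (-3806 + (685 + 2510)*(-1813 - 1))*(1147 + 3244) = (-3806 + 3195*(-1814))*4391 = (-3806 - 5795730)*4391 = -5799536*4391 = -25465762576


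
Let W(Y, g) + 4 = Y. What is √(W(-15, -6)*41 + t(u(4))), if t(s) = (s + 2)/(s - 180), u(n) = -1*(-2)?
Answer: 11*I*√50997/89 ≈ 27.911*I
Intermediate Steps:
u(n) = 2
W(Y, g) = -4 + Y
t(s) = (2 + s)/(-180 + s)
√(W(-15, -6)*41 + t(u(4))) = √((-4 - 15)*41 + (2 + 2)/(-180 + 2)) = √(-19*41 + 4/(-178)) = √(-779 - 1/178*4) = √(-779 - 2/89) = √(-69333/89) = 11*I*√50997/89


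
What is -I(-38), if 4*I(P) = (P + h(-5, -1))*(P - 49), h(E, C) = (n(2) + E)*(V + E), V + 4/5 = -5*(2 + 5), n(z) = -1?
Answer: 44979/10 ≈ 4497.9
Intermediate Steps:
V = -179/5 (V = -⅘ - 5*(2 + 5) = -⅘ - 5*7 = -⅘ - 35 = -179/5 ≈ -35.800)
h(E, C) = (-1 + E)*(-179/5 + E)
I(P) = (-49 + P)*(1224/5 + P)/4 (I(P) = ((P + (179/5 + (-5)² - 184/5*(-5)))*(P - 49))/4 = ((P + (179/5 + 25 + 184))*(-49 + P))/4 = ((P + 1224/5)*(-49 + P))/4 = ((1224/5 + P)*(-49 + P))/4 = ((-49 + P)*(1224/5 + P))/4 = (-49 + P)*(1224/5 + P)/4)
-I(-38) = -(-14994/5 + (¼)*(-38)² + (979/20)*(-38)) = -(-14994/5 + (¼)*1444 - 18601/10) = -(-14994/5 + 361 - 18601/10) = -1*(-44979/10) = 44979/10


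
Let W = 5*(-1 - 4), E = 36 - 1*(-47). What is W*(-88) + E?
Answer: 2283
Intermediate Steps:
E = 83 (E = 36 + 47 = 83)
W = -25 (W = 5*(-5) = -25)
W*(-88) + E = -25*(-88) + 83 = 2200 + 83 = 2283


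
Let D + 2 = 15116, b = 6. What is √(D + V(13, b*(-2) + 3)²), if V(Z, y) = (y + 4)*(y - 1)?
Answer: √17614 ≈ 132.72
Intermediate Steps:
V(Z, y) = (-1 + y)*(4 + y) (V(Z, y) = (4 + y)*(-1 + y) = (-1 + y)*(4 + y))
D = 15114 (D = -2 + 15116 = 15114)
√(D + V(13, b*(-2) + 3)²) = √(15114 + (-4 + (6*(-2) + 3)² + 3*(6*(-2) + 3))²) = √(15114 + (-4 + (-12 + 3)² + 3*(-12 + 3))²) = √(15114 + (-4 + (-9)² + 3*(-9))²) = √(15114 + (-4 + 81 - 27)²) = √(15114 + 50²) = √(15114 + 2500) = √17614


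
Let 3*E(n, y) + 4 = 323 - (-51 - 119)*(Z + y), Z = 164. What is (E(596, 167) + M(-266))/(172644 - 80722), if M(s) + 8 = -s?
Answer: 19121/91922 ≈ 0.20801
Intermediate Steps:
M(s) = -8 - s
E(n, y) = 28199/3 + 170*y/3 (E(n, y) = -4/3 + (323 - (-51 - 119)*(164 + y))/3 = -4/3 + (323 - (-170)*(164 + y))/3 = -4/3 + (323 - (-27880 - 170*y))/3 = -4/3 + (323 + (27880 + 170*y))/3 = -4/3 + (28203 + 170*y)/3 = -4/3 + (9401 + 170*y/3) = 28199/3 + 170*y/3)
(E(596, 167) + M(-266))/(172644 - 80722) = ((28199/3 + (170/3)*167) + (-8 - 1*(-266)))/(172644 - 80722) = ((28199/3 + 28390/3) + (-8 + 266))/91922 = (18863 + 258)*(1/91922) = 19121*(1/91922) = 19121/91922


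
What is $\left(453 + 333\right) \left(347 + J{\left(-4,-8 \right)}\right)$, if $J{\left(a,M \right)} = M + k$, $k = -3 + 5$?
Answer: $268026$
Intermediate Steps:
$k = 2$
$J{\left(a,M \right)} = 2 + M$ ($J{\left(a,M \right)} = M + 2 = 2 + M$)
$\left(453 + 333\right) \left(347 + J{\left(-4,-8 \right)}\right) = \left(453 + 333\right) \left(347 + \left(2 - 8\right)\right) = 786 \left(347 - 6\right) = 786 \cdot 341 = 268026$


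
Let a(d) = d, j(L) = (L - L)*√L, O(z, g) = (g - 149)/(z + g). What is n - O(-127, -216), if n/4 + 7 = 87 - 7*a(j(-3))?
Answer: 109395/343 ≈ 318.94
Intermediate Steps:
O(z, g) = (-149 + g)/(g + z)
j(L) = 0 (j(L) = 0*√L = 0)
n = 320 (n = -28 + 4*(87 - 7*0) = -28 + 4*(87 + 0) = -28 + 4*87 = -28 + 348 = 320)
n - O(-127, -216) = 320 - (-149 - 216)/(-216 - 127) = 320 - (-365)/(-343) = 320 - (-1)*(-365)/343 = 320 - 1*365/343 = 320 - 365/343 = 109395/343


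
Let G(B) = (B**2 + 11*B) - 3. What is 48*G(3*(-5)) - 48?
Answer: 2688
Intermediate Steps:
G(B) = -3 + B**2 + 11*B
48*G(3*(-5)) - 48 = 48*(-3 + (3*(-5))**2 + 11*(3*(-5))) - 48 = 48*(-3 + (-15)**2 + 11*(-15)) - 48 = 48*(-3 + 225 - 165) - 48 = 48*57 - 48 = 2736 - 48 = 2688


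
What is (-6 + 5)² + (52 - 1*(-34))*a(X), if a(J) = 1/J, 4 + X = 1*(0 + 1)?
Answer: -83/3 ≈ -27.667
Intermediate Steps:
X = -3 (X = -4 + 1*(0 + 1) = -4 + 1*1 = -4 + 1 = -3)
(-6 + 5)² + (52 - 1*(-34))*a(X) = (-6 + 5)² + (52 - 1*(-34))/(-3) = (-1)² + (52 + 34)*(-⅓) = 1 + 86*(-⅓) = 1 - 86/3 = -83/3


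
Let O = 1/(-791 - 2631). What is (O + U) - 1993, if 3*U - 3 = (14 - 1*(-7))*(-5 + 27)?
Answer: -6289637/3422 ≈ -1838.0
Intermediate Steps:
O = -1/3422 (O = 1/(-3422) = -1/3422 ≈ -0.00029223)
U = 155 (U = 1 + ((14 - 1*(-7))*(-5 + 27))/3 = 1 + ((14 + 7)*22)/3 = 1 + (21*22)/3 = 1 + (1/3)*462 = 1 + 154 = 155)
(O + U) - 1993 = (-1/3422 + 155) - 1993 = 530409/3422 - 1993 = -6289637/3422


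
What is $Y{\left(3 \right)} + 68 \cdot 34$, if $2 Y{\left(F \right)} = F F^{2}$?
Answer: $\frac{4651}{2} \approx 2325.5$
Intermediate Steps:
$Y{\left(F \right)} = \frac{F^{3}}{2}$ ($Y{\left(F \right)} = \frac{F F^{2}}{2} = \frac{F^{3}}{2}$)
$Y{\left(3 \right)} + 68 \cdot 34 = \frac{3^{3}}{2} + 68 \cdot 34 = \frac{1}{2} \cdot 27 + 2312 = \frac{27}{2} + 2312 = \frac{4651}{2}$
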